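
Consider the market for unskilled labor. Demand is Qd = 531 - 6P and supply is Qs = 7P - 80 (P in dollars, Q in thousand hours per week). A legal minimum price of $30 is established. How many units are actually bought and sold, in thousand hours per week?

249

In a free market, 531 - 6P = 7P - 80 gives the equilibrium P* = 47, Q* = 249.
Since 30 is below P* = 47, the floor does not bind and the free-market outcome prevails.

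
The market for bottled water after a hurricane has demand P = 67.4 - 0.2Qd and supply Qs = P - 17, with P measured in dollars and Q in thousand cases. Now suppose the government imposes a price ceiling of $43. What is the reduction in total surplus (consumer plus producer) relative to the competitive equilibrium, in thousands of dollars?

153.6

Rearranging demand gives Qd = 337 - 5P. In a free market, 337 - 5P = P - 17 gives the equilibrium P* = 59, Q* = 42.
Since 43 < 59, the ceiling is binding.
At P = 43: Qd = 337 - 5·43 = 122 and Qs = 43 - 17 = 26.
Quantity traded falls to 26. At Q = 26 the demand price is (337 - 26)/5 = 62.2 and the supply price is 17 + 26 = 43.
Deadweight loss = ½ · (62.2 - 43) · (42 - 26) = ½ · 19.2 · 16 = 153.6.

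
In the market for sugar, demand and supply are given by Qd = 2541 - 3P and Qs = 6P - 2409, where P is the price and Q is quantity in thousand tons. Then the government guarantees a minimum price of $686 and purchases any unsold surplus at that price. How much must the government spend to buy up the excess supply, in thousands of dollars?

839664

Equilibrium: 2541 - 3P = 6P - 2409, so 4950 = 9P and P* = 550, Q* = 891.
Because the floor (686) lies above the market-clearing price, it is binding.
At P = 686: Qd = 2541 - 3·686 = 483 and Qs = 6·686 - 2409 = 1707.
Surplus = Qs - Qd = 1224.
Government expenditure = surplus × support price = 1224 × 686 = 839664.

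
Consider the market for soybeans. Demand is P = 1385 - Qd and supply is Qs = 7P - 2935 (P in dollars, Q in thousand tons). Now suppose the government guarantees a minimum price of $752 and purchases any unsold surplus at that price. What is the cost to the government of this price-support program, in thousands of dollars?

1275392

Rearranging demand gives Qd = 1385 - P. In a free market, 1385 - P = 7P - 2935 gives the equilibrium P* = 540, Q* = 845.
Because the floor (752) lies above the market-clearing price, it is binding.
At P = 752: Qd = 1385 - 752 = 633 and Qs = 7·752 - 2935 = 2329.
Surplus = Qs - Qd = 1696.
Government expenditure = surplus × support price = 1696 × 752 = 1275392.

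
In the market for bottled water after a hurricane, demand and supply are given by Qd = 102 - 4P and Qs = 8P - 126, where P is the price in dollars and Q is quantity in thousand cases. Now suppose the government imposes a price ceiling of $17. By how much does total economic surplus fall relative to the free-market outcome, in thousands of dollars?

Equilibrium: 102 - 4P = 8P - 126, so 228 = 12P and P* = 19, Q* = 26.
Because the ceiling (17) lies below the market-clearing price, it is binding.
At P = 17: Qd = 102 - 4·17 = 34 and Qs = 8·17 - 126 = 10.
Quantity traded falls to 10. At Q = 10 the demand price is (102 - 10)/4 = 23 and the supply price is (126 + 10)/8 = 17.
Deadweight loss = ½ · (23 - 17) · (26 - 10) = ½ · 6 · 16 = 48.

48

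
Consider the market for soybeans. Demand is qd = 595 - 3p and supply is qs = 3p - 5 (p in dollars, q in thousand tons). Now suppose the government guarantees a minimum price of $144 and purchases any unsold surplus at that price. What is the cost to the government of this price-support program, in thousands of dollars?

38016

In a free market, 595 - 3p = 3p - 5 gives the equilibrium p* = 100, q* = 295.
The floor of 144 is above the equilibrium price 100, so it binds.
At p = 144: qd = 595 - 3·144 = 163 and qs = 3·144 - 5 = 427.
Surplus = qs - qd = 264.
Government expenditure = surplus × support price = 264 × 144 = 38016.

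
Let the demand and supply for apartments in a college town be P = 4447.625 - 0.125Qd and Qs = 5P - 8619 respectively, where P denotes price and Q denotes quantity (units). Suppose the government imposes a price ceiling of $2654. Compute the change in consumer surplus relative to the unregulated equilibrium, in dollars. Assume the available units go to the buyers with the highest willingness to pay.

2600089.75

Rearranging demand gives Qd = 35581 - 8P. In a free market, 35581 - 8P = 5P - 8619 gives the equilibrium P* = 3400, Q* = 8381.
Because the ceiling (2654) lies below the market-clearing price, it is binding.
At P = 2654: Qd = 35581 - 8·2654 = 14349 and Qs = 5·2654 - 8619 = 4651.
Consumer surplus without the control is ½ · (4447.625 - 3400) · 8381 = 4390072.5625.
With the ceiling, 4651 units are sold at 2654 (assume they go to the highest-value buyers). The demand price at Q = 4651 is 3866.25, so CS = ½ · [(4447.625 - 2654) + (3866.25 - 2654)] · 4651 = 6990162.3125.
Change in consumer surplus = 6990162.3125 - 4390072.5625 = 2600089.75.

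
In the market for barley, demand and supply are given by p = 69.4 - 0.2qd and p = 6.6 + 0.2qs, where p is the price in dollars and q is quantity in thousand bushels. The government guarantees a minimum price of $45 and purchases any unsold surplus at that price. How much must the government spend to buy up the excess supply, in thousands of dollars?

3150

Rearranging demand gives qd = 347 - 5p; rearranging supply gives qs = 5p - 33. Without the control the market clears where 347 - 5p = 5p - 33, i.e. p* = 38 and q* = 157.
Since 45 > 38, the floor is binding.
At p = 45: qd = 347 - 5·45 = 122 and qs = 5·45 - 33 = 192.
Surplus = qs - qd = 70.
Government expenditure = surplus × support price = 70 × 45 = 3150.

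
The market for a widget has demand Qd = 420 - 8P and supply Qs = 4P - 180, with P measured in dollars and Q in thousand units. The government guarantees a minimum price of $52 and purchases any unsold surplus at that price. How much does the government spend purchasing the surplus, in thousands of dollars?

1248

Without the control the market clears where 420 - 8P = 4P - 180, i.e. P* = 50 and Q* = 20.
The floor of 52 is above the equilibrium price 50, so it binds.
At P = 52: Qd = 420 - 8·52 = 4 and Qs = 4·52 - 180 = 28.
Surplus = Qs - Qd = 24.
Government expenditure = surplus × support price = 24 × 52 = 1248.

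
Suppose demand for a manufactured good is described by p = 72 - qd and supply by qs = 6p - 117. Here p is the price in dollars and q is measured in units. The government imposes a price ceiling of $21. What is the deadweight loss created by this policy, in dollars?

756

Rearranging demand gives qd = 72 - p. Without the control the market clears where 72 - p = 6p - 117, i.e. p* = 27 and q* = 45.
Since 21 < 27, the ceiling is binding.
At p = 21: qd = 72 - 21 = 51 and qs = 6·21 - 117 = 9.
Quantity traded falls to 9. At q = 9 the demand price is 72 - 9 = 63 and the supply price is (117 + 9)/6 = 21.
Deadweight loss = ½ · (63 - 21) · (45 - 9) = ½ · 42 · 36 = 756.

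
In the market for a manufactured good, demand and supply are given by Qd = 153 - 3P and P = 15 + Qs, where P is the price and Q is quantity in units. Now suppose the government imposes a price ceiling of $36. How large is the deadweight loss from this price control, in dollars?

24

Rearranging supply gives Qs = P - 15. Setting quantity demanded equal to quantity supplied, 153 - 3P = P - 15, gives P* = 42 and Q* = 27.
Since 36 < 42, the ceiling is binding.
At P = 36: Qd = 153 - 3·36 = 45 and Qs = 36 - 15 = 21.
Quantity traded falls to 21. At Q = 21 the demand price is (153 - 21)/3 = 44 and the supply price is 15 + 21 = 36.
Deadweight loss = ½ · (44 - 36) · (27 - 21) = ½ · 8 · 6 = 24.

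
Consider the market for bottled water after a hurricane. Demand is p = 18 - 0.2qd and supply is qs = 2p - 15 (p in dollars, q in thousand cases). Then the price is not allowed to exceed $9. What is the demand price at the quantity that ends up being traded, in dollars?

Rearranging demand gives qd = 90 - 5p. Without the control the market clears where 90 - 5p = 2p - 15, i.e. p* = 15 and q* = 15.
Since 9 < 15, the ceiling is binding.
At p = 9: qd = 90 - 5·9 = 45 and qs = 2·9 - 15 = 3.
Only 3 units reach the market. On the demand curve, the marginal buyer's willingness to pay at q = 3 is (90 - 3)/5 = 17.4.

17.4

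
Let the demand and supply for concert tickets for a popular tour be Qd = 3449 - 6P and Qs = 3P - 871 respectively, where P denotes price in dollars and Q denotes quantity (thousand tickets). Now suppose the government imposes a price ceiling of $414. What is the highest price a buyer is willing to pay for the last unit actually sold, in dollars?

513

Without the control the market clears where 3449 - 6P = 3P - 871, i.e. P* = 480 and Q* = 569.
Since 414 < 480, the ceiling is binding.
At P = 414: Qd = 3449 - 6·414 = 965 and Qs = 3·414 - 871 = 371.
Only 371 units reach the market. On the demand curve, the marginal buyer's willingness to pay at Q = 371 is (3449 - 371)/6 = 513.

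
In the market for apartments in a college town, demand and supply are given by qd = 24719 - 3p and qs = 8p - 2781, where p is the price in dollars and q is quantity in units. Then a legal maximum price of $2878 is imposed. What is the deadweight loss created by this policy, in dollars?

Without the control the market clears where 24719 - 3p = 8p - 2781, i.e. p* = 2500 and q* = 17219.
The ceiling of 2878 is above the equilibrium price 2500, so it is not binding; the market clears at p* = 2500, q* = 17219.
Since the control does not bind, no trades are prevented and deadweight loss is zero.

0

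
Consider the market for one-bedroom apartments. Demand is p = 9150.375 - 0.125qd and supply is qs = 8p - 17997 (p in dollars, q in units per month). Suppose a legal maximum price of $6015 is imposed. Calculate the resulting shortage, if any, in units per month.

0

Rearranging demand gives qd = 73203 - 8p. Equilibrium: 73203 - 8p = 8p - 17997, so 91200 = 16p and p* = 5700, q* = 27603.
Since 6015 is above p* = 5700, the ceiling does not bind and the free-market outcome prevails.
Since the control does not bind, there is no shortage.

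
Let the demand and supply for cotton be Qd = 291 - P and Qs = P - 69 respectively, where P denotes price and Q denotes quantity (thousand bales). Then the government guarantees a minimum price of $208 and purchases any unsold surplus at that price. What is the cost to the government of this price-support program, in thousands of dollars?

11648

Equilibrium: 291 - P = P - 69, so 360 = 2P and P* = 180, Q* = 111.
The floor of 208 is above the equilibrium price 180, so it binds.
At P = 208: Qd = 291 - 208 = 83 and Qs = 208 - 69 = 139.
Surplus = Qs - Qd = 56.
Government expenditure = surplus × support price = 56 × 208 = 11648.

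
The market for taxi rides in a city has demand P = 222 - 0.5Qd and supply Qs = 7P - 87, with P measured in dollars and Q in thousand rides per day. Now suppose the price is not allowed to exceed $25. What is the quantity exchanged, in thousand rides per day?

88

Rearranging demand gives Qd = 444 - 2P. In a free market, 444 - 2P = 7P - 87 gives the equilibrium P* = 59, Q* = 326.
Since 25 < 59, the ceiling is binding.
At P = 25: Qd = 444 - 2·25 = 394 and Qs = 7·25 - 87 = 88.
The quantity actually transacted is the short side, supply: 88.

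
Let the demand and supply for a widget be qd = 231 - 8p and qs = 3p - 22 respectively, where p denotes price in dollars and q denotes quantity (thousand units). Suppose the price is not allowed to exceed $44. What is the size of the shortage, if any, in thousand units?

Without the control the market clears where 231 - 8p = 3p - 22, i.e. p* = 23 and q* = 47.
Since 44 is above p* = 23, the ceiling does not bind and the free-market outcome prevails.
Since the control does not bind, there is no shortage.

0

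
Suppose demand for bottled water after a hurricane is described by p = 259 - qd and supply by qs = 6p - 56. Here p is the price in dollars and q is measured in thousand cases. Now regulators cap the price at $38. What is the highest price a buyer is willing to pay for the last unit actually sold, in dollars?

87

Rearranging demand gives qd = 259 - p. Without the control the market clears where 259 - p = 6p - 56, i.e. p* = 45 and q* = 214.
Because the ceiling (38) lies below the market-clearing price, it is binding.
At p = 38: qd = 259 - 38 = 221 and qs = 6·38 - 56 = 172.
Only 172 units reach the market. On the demand curve, the marginal buyer's willingness to pay at q = 172 is (259 - 172) = 87.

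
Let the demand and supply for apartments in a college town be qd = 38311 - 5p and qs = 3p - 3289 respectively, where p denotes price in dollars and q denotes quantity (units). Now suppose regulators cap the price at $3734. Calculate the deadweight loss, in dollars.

5157974.4

Without the control the market clears where 38311 - 5p = 3p - 3289, i.e. p* = 5200 and q* = 12311.
Since 3734 < 5200, the ceiling is binding.
At p = 3734: qd = 38311 - 5·3734 = 19641 and qs = 3·3734 - 3289 = 7913.
Quantity traded falls to 7913. At q = 7913 the demand price is (38311 - 7913)/5 = 6079.6 and the supply price is (3289 + 7913)/3 = 3734.
Deadweight loss = ½ · (6079.6 - 3734) · (12311 - 7913) = ½ · 2345.6 · 4398 = 5157974.4.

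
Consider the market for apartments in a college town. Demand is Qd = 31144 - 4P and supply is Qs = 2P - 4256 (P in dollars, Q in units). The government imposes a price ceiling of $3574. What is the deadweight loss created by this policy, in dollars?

8115414

Equilibrium: 31144 - 4P = 2P - 4256, so 35400 = 6P and P* = 5900, Q* = 7544.
The ceiling of 3574 is below the equilibrium price 5900, so it binds.
At P = 3574: Qd = 31144 - 4·3574 = 16848 and Qs = 2·3574 - 4256 = 2892.
Quantity traded falls to 2892. At Q = 2892 the demand price is (31144 - 2892)/4 = 7063 and the supply price is (4256 + 2892)/2 = 3574.
Deadweight loss = ½ · (7063 - 3574) · (7544 - 2892) = ½ · 3489 · 4652 = 8115414.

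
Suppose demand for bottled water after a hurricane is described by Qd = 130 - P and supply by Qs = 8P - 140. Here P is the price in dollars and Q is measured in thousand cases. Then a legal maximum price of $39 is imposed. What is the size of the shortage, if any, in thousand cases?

0

Without the control the market clears where 130 - P = 8P - 140, i.e. P* = 30 and Q* = 100.
Since 39 is above P* = 30, the ceiling does not bind and the free-market outcome prevails.
Since the control does not bind, there is no shortage.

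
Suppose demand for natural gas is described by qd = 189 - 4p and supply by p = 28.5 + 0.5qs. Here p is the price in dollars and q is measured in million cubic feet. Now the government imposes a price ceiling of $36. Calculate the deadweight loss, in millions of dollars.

Rearranging supply gives qs = 2p - 57. Equilibrium: 189 - 4p = 2p - 57, so 246 = 6p and p* = 41, q* = 25.
Because the ceiling (36) lies below the market-clearing price, it is binding.
At p = 36: qd = 189 - 4·36 = 45 and qs = 2·36 - 57 = 15.
Quantity traded falls to 15. At q = 15 the demand price is (189 - 15)/4 = 43.5 and the supply price is (57 + 15)/2 = 36.
Deadweight loss = ½ · (43.5 - 36) · (25 - 15) = ½ · 7.5 · 10 = 37.5.

37.5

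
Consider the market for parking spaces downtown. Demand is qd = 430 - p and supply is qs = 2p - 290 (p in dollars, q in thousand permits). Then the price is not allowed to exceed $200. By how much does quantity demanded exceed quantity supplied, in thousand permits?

120

In a free market, 430 - p = 2p - 290 gives the equilibrium p* = 240, q* = 190.
Because the ceiling (200) lies below the market-clearing price, it is binding.
At p = 200: qd = 430 - 200 = 230 and qs = 2·200 - 290 = 110.
Shortage = qd - qs = 230 - 110 = 120.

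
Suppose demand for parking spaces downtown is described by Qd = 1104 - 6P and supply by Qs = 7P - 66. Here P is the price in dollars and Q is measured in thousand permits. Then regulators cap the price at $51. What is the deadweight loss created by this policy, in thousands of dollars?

11534.25

Setting quantity demanded equal to quantity supplied, 1104 - 6P = 7P - 66, gives P* = 90 and Q* = 564.
The ceiling of 51 is below the equilibrium price 90, so it binds.
At P = 51: Qd = 1104 - 6·51 = 798 and Qs = 7·51 - 66 = 291.
Quantity traded falls to 291. At Q = 291 the demand price is (1104 - 291)/6 = 135.5 and the supply price is (66 + 291)/7 = 51.
Deadweight loss = ½ · (135.5 - 51) · (564 - 291) = ½ · 84.5 · 273 = 11534.25.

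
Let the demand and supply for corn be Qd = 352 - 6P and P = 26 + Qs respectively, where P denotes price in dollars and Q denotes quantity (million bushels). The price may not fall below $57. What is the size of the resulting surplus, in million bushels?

Rearranging supply gives Qs = P - 26. Setting quantity demanded equal to quantity supplied, 352 - 6P = P - 26, gives P* = 54 and Q* = 28.
Because the floor (57) lies above the market-clearing price, it is binding.
At P = 57: Qd = 352 - 6·57 = 10 and Qs = 57 - 26 = 31.
Surplus = Qs - Qd = 31 - 10 = 21.

21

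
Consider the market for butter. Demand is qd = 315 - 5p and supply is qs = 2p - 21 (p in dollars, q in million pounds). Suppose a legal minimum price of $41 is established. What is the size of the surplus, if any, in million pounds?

0

Without the control the market clears where 315 - 5p = 2p - 21, i.e. p* = 48 and q* = 75.
Since 41 is below p* = 48, the floor does not bind and the free-market outcome prevails.
Since the control does not bind, there is no surplus.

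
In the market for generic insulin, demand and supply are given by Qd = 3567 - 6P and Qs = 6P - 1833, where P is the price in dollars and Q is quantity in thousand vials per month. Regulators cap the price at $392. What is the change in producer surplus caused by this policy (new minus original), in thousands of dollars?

-40194

In a free market, 3567 - 6P = 6P - 1833 gives the equilibrium P* = 450, Q* = 867.
The ceiling of 392 is below the equilibrium price 450, so it binds.
At P = 392: Qd = 3567 - 6·392 = 1215 and Qs = 6·392 - 1833 = 519.
Producer surplus without the control is ½ · (450 - 305.5) · 867 = 62640.75.
With the ceiling, producers sell 519 units at 392, so PS = ½ · (392 - 305.5) · 519 = 22446.75.
Change in producer surplus = 22446.75 - 62640.75 = -40194.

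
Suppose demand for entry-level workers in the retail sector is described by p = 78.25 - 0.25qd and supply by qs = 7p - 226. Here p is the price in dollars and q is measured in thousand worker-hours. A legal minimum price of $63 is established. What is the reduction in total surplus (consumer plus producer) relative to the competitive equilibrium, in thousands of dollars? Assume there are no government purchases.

Rearranging demand gives qd = 313 - 4p. Without the control the market clears where 313 - 4p = 7p - 226, i.e. p* = 49 and q* = 117.
Since 63 > 49, the floor is binding.
At p = 63: qd = 313 - 4·63 = 61 and qs = 7·63 - 226 = 215.
Quantity traded falls to 61. At q = 61 the demand price is (313 - 61)/4 = 63 and the supply price is (226 + 61)/7 = 41.
Deadweight loss = ½ · (63 - 41) · (117 - 61) = ½ · 22 · 56 = 616.

616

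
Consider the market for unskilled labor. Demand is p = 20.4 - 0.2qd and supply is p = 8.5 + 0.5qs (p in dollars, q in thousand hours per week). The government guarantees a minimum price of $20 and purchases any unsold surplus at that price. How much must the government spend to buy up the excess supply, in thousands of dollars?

420

Rearranging demand gives qd = 102 - 5p; rearranging supply gives qs = 2p - 17. Without the control the market clears where 102 - 5p = 2p - 17, i.e. p* = 17 and q* = 17.
Because the floor (20) lies above the market-clearing price, it is binding.
At p = 20: qd = 102 - 5·20 = 2 and qs = 2·20 - 17 = 23.
Surplus = qs - qd = 21.
Government expenditure = surplus × support price = 21 × 20 = 420.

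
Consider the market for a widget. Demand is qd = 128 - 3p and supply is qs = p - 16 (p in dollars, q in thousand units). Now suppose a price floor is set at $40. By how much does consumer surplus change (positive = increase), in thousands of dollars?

-56

Setting quantity demanded equal to quantity supplied, 128 - 3p = p - 16, gives p* = 36 and q* = 20.
The floor of 40 is above the equilibrium price 36, so it binds.
At p = 40: qd = 128 - 3·40 = 8 and qs = 40 - 16 = 24.
Consumer surplus without the control is ½ · (128/3 - 36) · 20 = 200/3.
With the floor, consumers buy 8 units at 40, so CS = ½ · (128/3 - 40) · 8 = 32/3.
Change in consumer surplus = 32/3 - 200/3 = -56.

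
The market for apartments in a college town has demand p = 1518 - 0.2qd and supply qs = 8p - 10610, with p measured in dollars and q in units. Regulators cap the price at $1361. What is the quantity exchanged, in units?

Rearranging demand gives qd = 7590 - 5p. Equilibrium: 7590 - 5p = 8p - 10610, so 18200 = 13p and p* = 1400, q* = 590.
Because the ceiling (1361) lies below the market-clearing price, it is binding.
At p = 1361: qd = 7590 - 5·1361 = 785 and qs = 8·1361 - 10610 = 278.
The quantity actually transacted is the short side, supply: 278.

278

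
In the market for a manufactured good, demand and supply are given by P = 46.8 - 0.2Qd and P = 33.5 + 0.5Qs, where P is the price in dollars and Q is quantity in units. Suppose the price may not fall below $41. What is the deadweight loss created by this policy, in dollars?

0

Rearranging demand gives Qd = 234 - 5P; rearranging supply gives Qs = 2P - 67. In a free market, 234 - 5P = 2P - 67 gives the equilibrium P* = 43, Q* = 19.
Since 41 is below P* = 43, the floor does not bind and the free-market outcome prevails.
Since the control does not bind, no trades are prevented and deadweight loss is zero.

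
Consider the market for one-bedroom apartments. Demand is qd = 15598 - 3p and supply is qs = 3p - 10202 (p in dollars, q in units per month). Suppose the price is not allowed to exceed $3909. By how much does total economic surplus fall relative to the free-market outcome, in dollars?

Without the control the market clears where 15598 - 3p = 3p - 10202, i.e. p* = 4300 and q* = 2698.
The ceiling of 3909 is below the equilibrium price 4300, so it binds.
At p = 3909: qd = 15598 - 3·3909 = 3871 and qs = 3·3909 - 10202 = 1525.
Quantity traded falls to 1525. At q = 1525 the demand price is (15598 - 1525)/3 = 4691 and the supply price is (10202 + 1525)/3 = 3909.
Deadweight loss = ½ · (4691 - 3909) · (2698 - 1525) = ½ · 782 · 1173 = 458643.

458643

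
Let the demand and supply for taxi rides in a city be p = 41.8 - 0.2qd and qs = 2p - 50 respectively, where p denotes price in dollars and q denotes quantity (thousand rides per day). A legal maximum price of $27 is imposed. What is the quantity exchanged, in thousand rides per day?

4

Rearranging demand gives qd = 209 - 5p. Setting quantity demanded equal to quantity supplied, 209 - 5p = 2p - 50, gives p* = 37 and q* = 24.
Since 27 < 37, the ceiling is binding.
At p = 27: qd = 209 - 5·27 = 74 and qs = 2·27 - 50 = 4.
The quantity actually transacted is the short side, supply: 4.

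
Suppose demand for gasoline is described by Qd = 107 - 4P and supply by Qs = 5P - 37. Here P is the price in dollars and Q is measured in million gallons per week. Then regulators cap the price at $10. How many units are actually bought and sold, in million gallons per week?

13

In a free market, 107 - 4P = 5P - 37 gives the equilibrium P* = 16, Q* = 43.
The ceiling of 10 is below the equilibrium price 16, so it binds.
At P = 10: Qd = 107 - 4·10 = 67 and Qs = 5·10 - 37 = 13.
The quantity actually transacted is the short side, supply: 13.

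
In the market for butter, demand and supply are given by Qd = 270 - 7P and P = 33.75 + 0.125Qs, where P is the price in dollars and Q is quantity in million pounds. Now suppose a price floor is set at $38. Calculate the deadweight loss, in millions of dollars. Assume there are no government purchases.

Rearranging supply gives Qs = 8P - 270. In a free market, 270 - 7P = 8P - 270 gives the equilibrium P* = 36, Q* = 18.
The floor of 38 is above the equilibrium price 36, so it binds.
At P = 38: Qd = 270 - 7·38 = 4 and Qs = 8·38 - 270 = 34.
Quantity traded falls to 4. At Q = 4 the demand price is (270 - 4)/7 = 38 and the supply price is (270 + 4)/8 = 34.25.
Deadweight loss = ½ · (38 - 34.25) · (18 - 4) = ½ · 3.75 · 14 = 26.25.

26.25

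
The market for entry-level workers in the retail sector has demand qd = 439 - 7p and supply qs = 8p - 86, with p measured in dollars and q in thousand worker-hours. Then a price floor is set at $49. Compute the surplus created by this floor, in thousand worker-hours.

Without the control the market clears where 439 - 7p = 8p - 86, i.e. p* = 35 and q* = 194.
Since 49 > 35, the floor is binding.
At p = 49: qd = 439 - 7·49 = 96 and qs = 8·49 - 86 = 306.
Surplus = qs - qd = 306 - 96 = 210.

210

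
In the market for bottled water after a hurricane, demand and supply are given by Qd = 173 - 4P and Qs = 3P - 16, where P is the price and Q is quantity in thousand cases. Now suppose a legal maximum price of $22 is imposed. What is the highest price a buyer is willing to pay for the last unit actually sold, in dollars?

Without the control the market clears where 173 - 4P = 3P - 16, i.e. P* = 27 and Q* = 65.
Because the ceiling (22) lies below the market-clearing price, it is binding.
At P = 22: Qd = 173 - 4·22 = 85 and Qs = 3·22 - 16 = 50.
Only 50 units reach the market. On the demand curve, the marginal buyer's willingness to pay at Q = 50 is (173 - 50)/4 = 30.75.

30.75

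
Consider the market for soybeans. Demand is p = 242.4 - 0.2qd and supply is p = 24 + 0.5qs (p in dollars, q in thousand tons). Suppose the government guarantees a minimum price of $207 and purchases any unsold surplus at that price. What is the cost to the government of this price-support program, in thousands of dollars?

39123

Rearranging demand gives qd = 1212 - 5p; rearranging supply gives qs = 2p - 48. In a free market, 1212 - 5p = 2p - 48 gives the equilibrium p* = 180, q* = 312.
Because the floor (207) lies above the market-clearing price, it is binding.
At p = 207: qd = 1212 - 5·207 = 177 and qs = 2·207 - 48 = 366.
Surplus = qs - qd = 189.
Government expenditure = surplus × support price = 189 × 207 = 39123.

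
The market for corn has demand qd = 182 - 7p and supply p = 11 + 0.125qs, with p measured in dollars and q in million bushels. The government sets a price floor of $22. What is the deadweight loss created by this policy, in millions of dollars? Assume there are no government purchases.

105

Rearranging supply gives qs = 8p - 88. In a free market, 182 - 7p = 8p - 88 gives the equilibrium p* = 18, q* = 56.
The floor of 22 is above the equilibrium price 18, so it binds.
At p = 22: qd = 182 - 7·22 = 28 and qs = 8·22 - 88 = 88.
Quantity traded falls to 28. At q = 28 the demand price is (182 - 28)/7 = 22 and the supply price is (88 + 28)/8 = 14.5.
Deadweight loss = ½ · (22 - 14.5) · (56 - 28) = ½ · 7.5 · 28 = 105.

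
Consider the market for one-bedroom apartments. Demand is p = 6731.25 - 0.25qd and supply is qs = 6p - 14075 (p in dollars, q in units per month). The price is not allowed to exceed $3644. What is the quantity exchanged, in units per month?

Rearranging demand gives qd = 26925 - 4p. Without the control the market clears where 26925 - 4p = 6p - 14075, i.e. p* = 4100 and q* = 10525.
The ceiling of 3644 is below the equilibrium price 4100, so it binds.
At p = 3644: qd = 26925 - 4·3644 = 12349 and qs = 6·3644 - 14075 = 7789.
The quantity actually transacted is the short side, supply: 7789.

7789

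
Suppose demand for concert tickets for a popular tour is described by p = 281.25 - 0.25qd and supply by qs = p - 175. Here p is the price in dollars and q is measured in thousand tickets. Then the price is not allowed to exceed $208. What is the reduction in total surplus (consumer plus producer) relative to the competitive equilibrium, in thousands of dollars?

Rearranging demand gives qd = 1125 - 4p. Without the control the market clears where 1125 - 4p = p - 175, i.e. p* = 260 and q* = 85.
Because the ceiling (208) lies below the market-clearing price, it is binding.
At p = 208: qd = 1125 - 4·208 = 293 and qs = 208 - 175 = 33.
Quantity traded falls to 33. At q = 33 the demand price is (1125 - 33)/4 = 273 and the supply price is 175 + 33 = 208.
Deadweight loss = ½ · (273 - 208) · (85 - 33) = ½ · 65 · 52 = 1690.

1690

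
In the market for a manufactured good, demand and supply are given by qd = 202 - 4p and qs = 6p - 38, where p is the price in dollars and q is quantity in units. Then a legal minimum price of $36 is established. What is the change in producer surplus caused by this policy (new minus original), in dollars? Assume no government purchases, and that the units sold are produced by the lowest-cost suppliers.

In a free market, 202 - 4p = 6p - 38 gives the equilibrium p* = 24, q* = 106.
Because the floor (36) lies above the market-clearing price, it is binding.
At p = 36: qd = 202 - 4·36 = 58 and qs = 6·36 - 38 = 178.
Producer surplus without the control is ½ · (24 - 19/3) · 106 = 2809/3.
With the floor, 58 units are sold at 36. The supply price at q = 58 is 16, so PS = ½ · [(36 - 19/3) + (36 - 16)] · 58 = 4321/3.
Change in producer surplus = 4321/3 - 2809/3 = 504.

504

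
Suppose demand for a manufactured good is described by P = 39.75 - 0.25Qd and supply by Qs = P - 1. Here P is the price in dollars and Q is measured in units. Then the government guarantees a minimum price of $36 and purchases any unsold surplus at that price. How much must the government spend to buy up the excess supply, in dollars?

Rearranging demand gives Qd = 159 - 4P. Setting quantity demanded equal to quantity supplied, 159 - 4P = P - 1, gives P* = 32 and Q* = 31.
Since 36 > 32, the floor is binding.
At P = 36: Qd = 159 - 4·36 = 15 and Qs = 36 - 1 = 35.
Surplus = Qs - Qd = 20.
Government expenditure = surplus × support price = 20 × 36 = 720.

720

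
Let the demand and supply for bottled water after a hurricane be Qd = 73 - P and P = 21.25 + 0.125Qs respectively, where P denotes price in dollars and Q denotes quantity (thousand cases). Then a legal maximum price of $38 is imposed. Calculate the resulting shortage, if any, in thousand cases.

0

Rearranging supply gives Qs = 8P - 170. Without the control the market clears where 73 - P = 8P - 170, i.e. P* = 27 and Q* = 46.
Since 38 is above P* = 27, the ceiling does not bind and the free-market outcome prevails.
Since the control does not bind, there is no shortage.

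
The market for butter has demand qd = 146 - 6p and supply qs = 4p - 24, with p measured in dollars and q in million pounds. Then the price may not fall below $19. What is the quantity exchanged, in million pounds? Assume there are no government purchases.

32

Setting quantity demanded equal to quantity supplied, 146 - 6p = 4p - 24, gives p* = 17 and q* = 44.
Since 19 > 17, the floor is binding.
At p = 19: qd = 146 - 6·19 = 32 and qs = 4·19 - 24 = 52.
The quantity actually transacted is the short side, demand: 32.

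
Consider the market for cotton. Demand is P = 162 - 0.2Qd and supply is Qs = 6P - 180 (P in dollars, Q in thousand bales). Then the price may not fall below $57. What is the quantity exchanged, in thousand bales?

Rearranging demand gives Qd = 810 - 5P. Without the control the market clears where 810 - 5P = 6P - 180, i.e. P* = 90 and Q* = 360.
Since 57 is below P* = 90, the floor does not bind and the free-market outcome prevails.

360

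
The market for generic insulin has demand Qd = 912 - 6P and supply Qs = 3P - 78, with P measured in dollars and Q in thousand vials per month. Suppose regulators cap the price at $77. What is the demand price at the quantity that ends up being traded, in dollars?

Equilibrium: 912 - 6P = 3P - 78, so 990 = 9P and P* = 110, Q* = 252.
The ceiling of 77 is below the equilibrium price 110, so it binds.
At P = 77: Qd = 912 - 6·77 = 450 and Qs = 3·77 - 78 = 153.
Only 153 units reach the market. On the demand curve, the marginal buyer's willingness to pay at Q = 153 is (912 - 153)/6 = 126.5.

126.5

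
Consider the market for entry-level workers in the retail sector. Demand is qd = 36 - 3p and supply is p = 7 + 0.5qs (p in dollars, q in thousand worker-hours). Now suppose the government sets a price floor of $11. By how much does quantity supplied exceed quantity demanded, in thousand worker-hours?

Rearranging supply gives qs = 2p - 14. In a free market, 36 - 3p = 2p - 14 gives the equilibrium p* = 10, q* = 6.
The floor of 11 is above the equilibrium price 10, so it binds.
At p = 11: qd = 36 - 3·11 = 3 and qs = 2·11 - 14 = 8.
Surplus = qs - qd = 8 - 3 = 5.

5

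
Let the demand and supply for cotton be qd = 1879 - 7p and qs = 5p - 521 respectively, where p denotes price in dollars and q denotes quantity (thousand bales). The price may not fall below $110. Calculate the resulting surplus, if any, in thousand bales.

0

In a free market, 1879 - 7p = 5p - 521 gives the equilibrium p* = 200, q* = 479.
The floor of 110 is below the equilibrium price 200, so it is not binding; the market clears at p* = 200, q* = 479.
Since the control does not bind, there is no surplus.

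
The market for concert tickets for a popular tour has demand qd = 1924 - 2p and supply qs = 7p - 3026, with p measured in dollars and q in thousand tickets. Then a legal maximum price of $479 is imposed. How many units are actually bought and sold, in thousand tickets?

Setting quantity demanded equal to quantity supplied, 1924 - 2p = 7p - 3026, gives p* = 550 and q* = 824.
Since 479 < 550, the ceiling is binding.
At p = 479: qd = 1924 - 2·479 = 966 and qs = 7·479 - 3026 = 327.
The quantity actually transacted is the short side, supply: 327.

327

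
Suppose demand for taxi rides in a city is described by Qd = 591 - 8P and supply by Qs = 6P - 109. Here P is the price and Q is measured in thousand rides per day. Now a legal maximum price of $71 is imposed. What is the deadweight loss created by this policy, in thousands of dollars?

0

Setting quantity demanded equal to quantity supplied, 591 - 8P = 6P - 109, gives P* = 50 and Q* = 191.
The ceiling of 71 is above the equilibrium price 50, so it is not binding; the market clears at P* = 50, Q* = 191.
Since the control does not bind, no trades are prevented and deadweight loss is zero.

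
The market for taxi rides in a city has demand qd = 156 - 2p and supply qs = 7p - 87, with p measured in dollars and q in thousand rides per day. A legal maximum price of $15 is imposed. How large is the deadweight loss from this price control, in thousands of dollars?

2268

Setting quantity demanded equal to quantity supplied, 156 - 2p = 7p - 87, gives p* = 27 and q* = 102.
Since 15 < 27, the ceiling is binding.
At p = 15: qd = 156 - 2·15 = 126 and qs = 7·15 - 87 = 18.
Quantity traded falls to 18. At q = 18 the demand price is (156 - 18)/2 = 69 and the supply price is (87 + 18)/7 = 15.
Deadweight loss = ½ · (69 - 15) · (102 - 18) = ½ · 54 · 84 = 2268.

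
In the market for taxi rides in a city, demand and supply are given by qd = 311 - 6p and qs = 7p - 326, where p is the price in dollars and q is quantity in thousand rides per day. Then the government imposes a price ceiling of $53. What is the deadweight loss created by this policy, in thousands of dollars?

0

Without the control the market clears where 311 - 6p = 7p - 326, i.e. p* = 49 and q* = 17.
Since 53 is above p* = 49, the ceiling does not bind and the free-market outcome prevails.
Since the control does not bind, no trades are prevented and deadweight loss is zero.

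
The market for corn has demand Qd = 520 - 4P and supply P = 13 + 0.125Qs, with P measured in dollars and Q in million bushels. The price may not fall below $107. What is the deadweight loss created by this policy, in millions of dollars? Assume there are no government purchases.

Rearranging supply gives Qs = 8P - 104. In a free market, 520 - 4P = 8P - 104 gives the equilibrium P* = 52, Q* = 312.
Because the floor (107) lies above the market-clearing price, it is binding.
At P = 107: Qd = 520 - 4·107 = 92 and Qs = 8·107 - 104 = 752.
Quantity traded falls to 92. At Q = 92 the demand price is (520 - 92)/4 = 107 and the supply price is (104 + 92)/8 = 24.5.
Deadweight loss = ½ · (107 - 24.5) · (312 - 92) = ½ · 82.5 · 220 = 9075.

9075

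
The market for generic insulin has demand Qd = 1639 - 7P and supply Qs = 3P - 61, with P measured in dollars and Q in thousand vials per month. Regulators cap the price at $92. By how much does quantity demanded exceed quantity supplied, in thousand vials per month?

Without the control the market clears where 1639 - 7P = 3P - 61, i.e. P* = 170 and Q* = 449.
Since 92 < 170, the ceiling is binding.
At P = 92: Qd = 1639 - 7·92 = 995 and Qs = 3·92 - 61 = 215.
Shortage = Qd - Qs = 995 - 215 = 780.

780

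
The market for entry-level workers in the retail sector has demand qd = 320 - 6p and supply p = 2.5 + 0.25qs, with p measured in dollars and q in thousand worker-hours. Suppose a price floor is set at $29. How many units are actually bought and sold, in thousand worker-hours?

122

Rearranging supply gives qs = 4p - 10. Setting quantity demanded equal to quantity supplied, 320 - 6p = 4p - 10, gives p* = 33 and q* = 122.
The floor of 29 is below the equilibrium price 33, so it is not binding; the market clears at p* = 33, q* = 122.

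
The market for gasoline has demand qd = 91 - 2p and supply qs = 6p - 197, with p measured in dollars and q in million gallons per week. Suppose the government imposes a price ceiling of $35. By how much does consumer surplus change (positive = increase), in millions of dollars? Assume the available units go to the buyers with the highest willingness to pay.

Setting quantity demanded equal to quantity supplied, 91 - 2p = 6p - 197, gives p* = 36 and q* = 19.
Because the ceiling (35) lies below the market-clearing price, it is binding.
At p = 35: qd = 91 - 2·35 = 21 and qs = 6·35 - 197 = 13.
Consumer surplus without the control is ½ · (45.5 - 36) · 19 = 90.25.
With the ceiling, 13 units are sold at 35 (assume they go to the highest-value buyers). The demand price at q = 13 is 39, so CS = ½ · [(45.5 - 35) + (39 - 35)] · 13 = 94.25.
Change in consumer surplus = 94.25 - 90.25 = 4.

4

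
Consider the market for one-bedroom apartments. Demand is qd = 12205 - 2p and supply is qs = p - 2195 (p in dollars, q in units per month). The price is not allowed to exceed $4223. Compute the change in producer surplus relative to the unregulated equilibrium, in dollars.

-1336620.5

Without the control the market clears where 12205 - 2p = p - 2195, i.e. p* = 4800 and q* = 2605.
The ceiling of 4223 is below the equilibrium price 4800, so it binds.
At p = 4223: qd = 12205 - 2·4223 = 3759 and qs = 4223 - 2195 = 2028.
Producer surplus without the control is ½ · (4800 - 2195) · 2605 = 3393012.5.
With the ceiling, producers sell 2028 units at 4223, so PS = ½ · (4223 - 2195) · 2028 = 2056392.
Change in producer surplus = 2056392 - 3393012.5 = -1336620.5.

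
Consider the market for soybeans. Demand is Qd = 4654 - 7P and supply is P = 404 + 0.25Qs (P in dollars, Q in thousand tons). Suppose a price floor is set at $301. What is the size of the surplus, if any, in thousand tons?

Rearranging supply gives Qs = 4P - 1616. In a free market, 4654 - 7P = 4P - 1616 gives the equilibrium P* = 570, Q* = 664.
The floor of 301 is below the equilibrium price 570, so it is not binding; the market clears at P* = 570, Q* = 664.
Since the control does not bind, there is no surplus.

0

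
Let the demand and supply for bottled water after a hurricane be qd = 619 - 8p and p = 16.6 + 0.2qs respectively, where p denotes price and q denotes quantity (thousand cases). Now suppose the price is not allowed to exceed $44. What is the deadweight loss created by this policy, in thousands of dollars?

Rearranging supply gives qs = 5p - 83. Equilibrium: 619 - 8p = 5p - 83, so 702 = 13p and p* = 54, q* = 187.
Because the ceiling (44) lies below the market-clearing price, it is binding.
At p = 44: qd = 619 - 8·44 = 267 and qs = 5·44 - 83 = 137.
Quantity traded falls to 137. At q = 137 the demand price is (619 - 137)/8 = 60.25 and the supply price is (83 + 137)/5 = 44.
Deadweight loss = ½ · (60.25 - 44) · (187 - 137) = ½ · 16.25 · 50 = 406.25.

406.25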